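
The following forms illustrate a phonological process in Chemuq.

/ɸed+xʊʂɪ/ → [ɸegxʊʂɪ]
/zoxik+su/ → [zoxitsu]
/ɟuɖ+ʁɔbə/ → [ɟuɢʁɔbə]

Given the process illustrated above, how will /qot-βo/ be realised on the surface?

The data show regressive place assimilation: /d/ → [g] before /x/; /k/ → [t] before /s/; /ɖ/ → [ɢ] before /ʁ/. In each pair only place changes, matching the following consonant, while manner and voice stay constant.
The rule targets /t/ (voiceless alveolar stop), which sits before the trigger /β/ (bilabial).
Changing only its place to bilabial gives [p] — the voiceless bilabial stop.

[qopβo]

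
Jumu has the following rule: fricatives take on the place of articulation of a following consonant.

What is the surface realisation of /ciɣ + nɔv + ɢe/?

[ciznɔʁɢe]

/ɣ/ is a voiced velar fricative. The following trigger /n/ is alveolar, so /ɣ/ must become alveolar as well.
Changing only its place to alveolar gives [z] — the voiced alveolar fricative.
At the second juncture, /v/ likewise becomes [ʁ] adjacent to /ɢ/.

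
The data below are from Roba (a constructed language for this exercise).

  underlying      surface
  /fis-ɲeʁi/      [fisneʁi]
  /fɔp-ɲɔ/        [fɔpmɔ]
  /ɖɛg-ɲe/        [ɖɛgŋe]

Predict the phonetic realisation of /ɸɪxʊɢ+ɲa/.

[ɸɪxʊɢɴa]

The data show progressive place assimilation: /ɲ/ → [n] after /s/; /ɲ/ → [m] after /p/; /ɲ/ → [ŋ] after /g/. In each pair only place changes, matching the preceding consonant, while manner and voice stay constant.
The rule targets /ɲ/ (voiced palatal nasal), which sits after the trigger /ɢ/ (uvular).
Changing only its place to uvular gives [ɴ] — the voiced uvular nasal.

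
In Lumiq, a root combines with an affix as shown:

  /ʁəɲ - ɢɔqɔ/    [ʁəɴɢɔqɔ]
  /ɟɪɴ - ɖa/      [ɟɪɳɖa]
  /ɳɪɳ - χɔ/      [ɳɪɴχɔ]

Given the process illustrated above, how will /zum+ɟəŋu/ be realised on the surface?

[zuɲɟəŋu]

The data show regressive place assimilation: /ɲ/ → [ɴ] before /ɢ/; /ɴ/ → [ɳ] before /ɖ/; /ɳ/ → [ɴ] before /χ/. In each pair only place changes, matching the following consonant, while manner and voice stay constant.
/m/ is a voiced bilabial nasal. The following trigger /ɟ/ is palatal, so /m/ must become palatal as well.
Changing only its place to palatal gives [ɲ] — the voiced palatal nasal.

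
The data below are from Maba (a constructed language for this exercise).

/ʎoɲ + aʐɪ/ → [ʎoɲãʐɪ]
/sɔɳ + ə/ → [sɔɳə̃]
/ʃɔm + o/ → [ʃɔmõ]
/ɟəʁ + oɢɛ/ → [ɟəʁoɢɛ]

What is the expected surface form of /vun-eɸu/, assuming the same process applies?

[vunẽɸu]

The data show progressive nasality assimilation (vowel nasalisation): /a/ → [ã] after /ɲ/; /ə/ → [ə̃] after /ɳ/; /o/ → [õ] after /m/ — a vowel is nasalised by an immediately preceding nasal consonant.
No change occurs in [ɟəʁoɢɛ] because the vowel at the boundary is adjacent to an oral consonant, not a nasal (/o/ next to /ʁ/).
/e/ sits next to the nasal /n/ and is therefore nasalised to [ẽ].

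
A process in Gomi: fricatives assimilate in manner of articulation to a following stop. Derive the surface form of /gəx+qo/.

[gəkqo]

/x/ is a voiceless velar fricative. The following trigger /q/ is a stop, so /x/ must become a stop as well.
The voiceless velar stop is [k], so /x/ → [k].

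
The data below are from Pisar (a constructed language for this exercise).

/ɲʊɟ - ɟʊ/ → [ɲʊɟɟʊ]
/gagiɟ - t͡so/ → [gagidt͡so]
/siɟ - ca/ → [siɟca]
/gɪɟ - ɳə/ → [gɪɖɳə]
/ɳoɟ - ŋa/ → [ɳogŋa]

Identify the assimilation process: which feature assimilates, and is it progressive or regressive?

Comparing underlying and surface forms, /ɟ/ → [d] is the alternation; the neighbouring /t͡s/ is constant.
/ɟ/ is palatal while /t͡s/ is alveolar; the output [d] is alveolar, matching the trigger — so the feature that spreads is place.
Manner and voice are unchanged, so the assimilation is partial, not total.
Checking the remaining alternations: /ɟ/ → [ɖ] before /ɳ/ (palatal → retroflex, matching retroflex); /ɟ/ → [g] before /ŋ/ (palatal → velar, matching velar) — only place changes, and always toward the following segment.
Nothing changes in [ɲʊɟɟʊ], [siɟca]: there the adjacent consonants already agree in place (/ɟ/ and /ɟ/ are both palatal; /ɟ/ and /c/ are both palatal), so these forms are consistent with the same rule.
The trigger is the following segment, so the direction is regressive (anticipatory).

regressive place assimilation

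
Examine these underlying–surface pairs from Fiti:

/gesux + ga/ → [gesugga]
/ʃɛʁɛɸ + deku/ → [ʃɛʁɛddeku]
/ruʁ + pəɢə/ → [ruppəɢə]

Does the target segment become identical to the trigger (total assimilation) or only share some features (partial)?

Underlying /x/ is realised as [g] next to /g/; /g/ itself does not change.
The output [g] is identical to the trigger /g/ — every feature (place, manner, voicing) has been copied — so this is total assimilation.
The remaining alternations confirm this: /ɸ/ → [d] before /d/; /ʁ/ → [p] before /p/ — in each case the output is a copy of the following consonant.

total assimilation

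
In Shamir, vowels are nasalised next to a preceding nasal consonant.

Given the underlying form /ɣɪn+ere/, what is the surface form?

[ɣɪnẽre]

The vowel /e/ is adjacent to the preceding nasal /n/, so it acquires [+nasal] and surfaces as [ẽ].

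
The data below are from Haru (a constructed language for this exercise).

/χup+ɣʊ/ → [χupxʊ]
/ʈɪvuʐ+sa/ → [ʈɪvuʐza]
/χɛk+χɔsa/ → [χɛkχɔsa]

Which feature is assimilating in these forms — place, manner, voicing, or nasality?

voicing

Comparing underlying and surface forms, /ɣ/ → [x] is the alternation; the neighbouring /p/ is constant.
The change voiced → voiceless matches the voicing of the preceding /p/, identifying this as voicing assimilation.
The same holds elsewhere in the data: /s/ → [z] after /ʐ/ (voiceless → voiced, matching voiced) — only voicing changes, and always toward the preceding segment.
Nothing changes in [χɛkχɔsa]: there the adjacent consonants already agree in voicing (/χ/ and /k/ are both voiceless), so this form is consistent with the same rule.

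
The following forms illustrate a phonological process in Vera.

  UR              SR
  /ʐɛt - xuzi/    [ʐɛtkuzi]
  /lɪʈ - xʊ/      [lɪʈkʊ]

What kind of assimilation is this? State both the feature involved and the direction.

progressive manner assimilation

Underlying /x/ is realised as [k] next to /t/; /t/ itself does not change.
/x/ is a fricative while /t/ is a stop; the output [k] is a stop, matching the trigger — so the feature that spreads is manner.
Place and voice are unchanged, so the assimilation is partial, not total.
The other alternating form patterns the same way: /x/ → [k] after /ʈ/ (fricative → stop, matching a stop) — only manner changes, and always toward the preceding segment.
The trigger is the preceding segment, so the direction is progressive (perseverative).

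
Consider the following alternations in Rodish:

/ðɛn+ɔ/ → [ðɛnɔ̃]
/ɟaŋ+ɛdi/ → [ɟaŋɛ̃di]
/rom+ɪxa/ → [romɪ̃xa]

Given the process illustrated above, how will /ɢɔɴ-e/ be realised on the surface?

[ɢɔɴẽ]

The data show progressive nasality assimilation (vowel nasalisation): /ɔ/ → [ɔ̃] after /n/; /ɛ/ → [ɛ̃] after /ŋ/; /ɪ/ → [ɪ̃] after /m/ — a vowel is nasalised by an immediately preceding nasal consonant.
/e/ sits next to the nasal /ɴ/ and is therefore nasalised to [ẽ].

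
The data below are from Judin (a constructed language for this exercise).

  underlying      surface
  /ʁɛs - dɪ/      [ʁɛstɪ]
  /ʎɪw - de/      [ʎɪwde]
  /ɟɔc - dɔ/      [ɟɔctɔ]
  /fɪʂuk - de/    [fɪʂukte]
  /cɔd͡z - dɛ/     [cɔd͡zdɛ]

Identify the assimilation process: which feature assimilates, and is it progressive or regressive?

progressive voicing assimilation

Comparing underlying and surface forms, /d/ → [t] is the alternation; the neighbouring /s/ is constant.
The change voiced → voiceless matches the voicing of the preceding /s/, identifying this as voicing assimilation.
Place and manner are unchanged, so the assimilation is partial, not total.
The other alternating forms pattern the same way: /d/ → [t] after /c/ (voiced → voiceless, matching voiceless); /d/ → [t] after /k/ (voiced → voiceless, matching voiceless) — only voicing changes, and always toward the preceding segment.
No alternation appears in [ʎɪwde], [cɔd͡zdɛ]: there the adjacent consonants already agree in voicing (/d/ and /w/ are both voiced; /d/ and /d͡z/ are both voiced), so these forms are consistent with the same rule.
Since the segment that changes follows the conditioning segment, the assimilation is progressive.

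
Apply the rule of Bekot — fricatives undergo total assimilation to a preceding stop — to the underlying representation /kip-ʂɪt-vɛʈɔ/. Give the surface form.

/ʂ/ is the segment targeted by the rule; it sits immediately after /p/, so it assimilates completely and surfaces as [p].
At the second juncture, /v/ likewise becomes [t] adjacent to /t/.

[kippɪttɛʈɔ]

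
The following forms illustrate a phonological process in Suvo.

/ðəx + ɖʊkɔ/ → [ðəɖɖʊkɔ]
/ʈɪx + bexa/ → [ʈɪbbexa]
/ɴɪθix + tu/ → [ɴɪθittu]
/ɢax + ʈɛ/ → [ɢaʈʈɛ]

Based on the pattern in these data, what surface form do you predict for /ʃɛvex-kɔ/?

The data show regressive total assimilation (/x/ → [ɖ] before /ɖ/; /x/ → [b] before /b/; /x/ → [t] before /t/; /x/ → [ʈ] before /ʈ/): in every case the target segment becomes identical to its following neighbour, copying more than a single feature.
/x/ is the segment targeted by the rule; it sits immediately before /k/, so it assimilates completely and surfaces as [k].

[ʃɛvekkɔ]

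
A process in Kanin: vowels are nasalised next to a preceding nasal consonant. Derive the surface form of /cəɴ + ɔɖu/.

[cəɴɔ̃ɖu]

The vowel /ɔ/ is adjacent to the preceding nasal /ɴ/, so it acquires [+nasal] and surfaces as [ɔ̃].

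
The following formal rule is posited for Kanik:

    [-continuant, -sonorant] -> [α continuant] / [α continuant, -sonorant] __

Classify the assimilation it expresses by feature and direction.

The shared variable α links the value of [continuant] on the target to that of the neighbouring obstruent. [continuant] distinguishes stops from fricatives — a manner-of-articulation feature — so this is manner assimilation.
The conditioning segment sits to the left of the focus bar, meaning the trigger precedes the segment that changes — progressive assimilation.

progressive manner assimilation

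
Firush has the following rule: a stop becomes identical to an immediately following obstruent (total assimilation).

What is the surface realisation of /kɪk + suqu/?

[kɪssuqu]

/k/ is the segment targeted by the rule; it sits immediately before /s/, so it assimilates completely and surfaces as [s].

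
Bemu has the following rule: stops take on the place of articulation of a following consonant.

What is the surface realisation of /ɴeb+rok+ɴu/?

The rule targets /b/ (voiced bilabial stop), which sits before the trigger /r/ (alveolar).
A voiced alveolar stop is [d], so the surface segment is [d].
At the second juncture, /k/ likewise becomes [q] adjacent to /ɴ/.

[ɴedroqɴu]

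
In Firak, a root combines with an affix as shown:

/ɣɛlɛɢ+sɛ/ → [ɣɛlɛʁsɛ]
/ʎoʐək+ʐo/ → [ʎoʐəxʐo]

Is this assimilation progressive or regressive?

regressive

Underlying /ɢ/ is realised as [ʁ] next to /s/; /s/ itself does not change.
/ɢ/ is a stop while /s/ is a fricative; the output [ʁ] is a fricative, matching the trigger — so the feature that spreads is manner.
Checking the remaining alternation: /k/ → [x] before /ʐ/ (stop → fricative, matching a fricative) — only manner changes, and always toward the following segment.
The trigger is the following segment, so the direction is regressive (anticipatory).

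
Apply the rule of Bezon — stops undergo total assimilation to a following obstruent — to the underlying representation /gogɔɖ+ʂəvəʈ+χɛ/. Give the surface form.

/ɖ/ is the segment targeted by the rule; it sits immediately before /ʂ/, so it assimilates completely and surfaces as [ʂ].
The same rule applies at the second boundary: /ʈ/ → [χ] next to /χ/.

[gogɔʂʂəvəχχɛ]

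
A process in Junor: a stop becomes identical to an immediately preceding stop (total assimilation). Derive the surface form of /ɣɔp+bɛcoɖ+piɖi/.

[ɣɔppɛcoɖɖiɖi]

/b/ is the segment targeted by the rule; it sits immediately after /p/, so it assimilates completely and surfaces as [p].
The same rule applies at the second boundary: /p/ → [ɖ] next to /ɖ/.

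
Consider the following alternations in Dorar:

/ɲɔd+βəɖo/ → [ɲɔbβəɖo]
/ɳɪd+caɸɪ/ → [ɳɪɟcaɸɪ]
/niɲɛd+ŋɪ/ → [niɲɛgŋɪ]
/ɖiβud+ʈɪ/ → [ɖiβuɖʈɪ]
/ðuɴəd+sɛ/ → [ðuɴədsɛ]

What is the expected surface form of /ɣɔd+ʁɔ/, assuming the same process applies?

[ɣɔɢʁɔ]

The data show regressive place assimilation: /d/ → [b] before /β/; /d/ → [ɟ] before /c/; /d/ → [g] before /ŋ/; /d/ → [ɖ] before /ʈ/. In each pair only place changes, matching the following consonant, while manner and voice stay constant.
No alternation appears in [ðuɴədsɛ]: there the adjacent consonants already agree in place (/d/ and /s/ are both alveolar), so this form is consistent with the same rule.
/d/ is a voiced alveolar stop. The following trigger /ʁ/ is uvular, so /d/ must become uvular as well.
A voiced uvular stop is [ɢ], so the surface segment is [ɢ].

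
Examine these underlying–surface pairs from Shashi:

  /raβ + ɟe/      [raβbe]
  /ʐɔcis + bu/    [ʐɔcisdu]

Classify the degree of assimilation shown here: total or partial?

partial assimilation

Underlying /ɟ/ is realised as [b] next to /β/; /β/ itself does not change.
The change palatal → bilabial matches the place of the preceding /β/, identifying this as place assimilation.
Manner and voice are unchanged, so the assimilation is partial, not total.
The other alternating form patterns the same way: /b/ → [d] after /s/ (bilabial → alveolar, matching alveolar) — only place changes, and always toward the preceding segment.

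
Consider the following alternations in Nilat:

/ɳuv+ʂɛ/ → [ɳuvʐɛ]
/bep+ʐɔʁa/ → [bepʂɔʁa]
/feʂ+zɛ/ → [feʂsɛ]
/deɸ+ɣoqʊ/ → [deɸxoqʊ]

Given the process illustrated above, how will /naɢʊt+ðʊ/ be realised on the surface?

The data show progressive voicing assimilation: /ʂ/ → [ʐ] after /v/; /ʐ/ → [ʂ] after /p/; /z/ → [s] after /ʂ/; /ɣ/ → [x] after /ɸ/. In each pair only voicing changes, matching the preceding consonant, while place and manner stay constant.
The rule targets /ð/ (voiced dental fricative), which sits after the trigger /t/ (voiceless).
Changing only its voicing to voiceless gives [θ] — the voiceless dental fricative.

[naɢʊtθʊ]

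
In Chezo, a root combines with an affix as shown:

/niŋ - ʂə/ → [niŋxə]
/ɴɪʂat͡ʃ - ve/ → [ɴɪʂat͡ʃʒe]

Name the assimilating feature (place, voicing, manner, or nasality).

place

Comparing underlying and surface forms, /ʂ/ → [x] is the alternation; the neighbouring /ŋ/ is constant.
The change retroflex → velar matches the place of the preceding /ŋ/, identifying this as place assimilation.
The other alternating form patterns the same way: /v/ → [ʒ] after /t͡ʃ/ (labiodental → postalveolar, matching postalveolar) — only place changes, and always toward the preceding segment.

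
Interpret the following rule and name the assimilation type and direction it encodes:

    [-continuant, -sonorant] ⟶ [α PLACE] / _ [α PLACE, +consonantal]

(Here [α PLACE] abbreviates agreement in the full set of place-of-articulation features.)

regressive place assimilation

The shared variable α links the value of the place features (abbreviated [PLACE]) on the target to the same value on the neighbouring segment, so place is the feature that assimilates.
Since the environment is written after the underscore, the trigger follows the target; the direction is regressive.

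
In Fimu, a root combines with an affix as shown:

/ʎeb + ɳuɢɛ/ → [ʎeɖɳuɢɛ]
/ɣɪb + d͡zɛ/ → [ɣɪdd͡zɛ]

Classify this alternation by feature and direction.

regressive place assimilation

Underlying /b/ is realised as [ɖ] next to /ɳ/; /ɳ/ itself does not change.
The change bilabial → retroflex matches the place of the following /ɳ/, identifying this as place assimilation.
Manner and voice are unchanged, so the assimilation is partial, not total.
The same holds elsewhere in the data: /b/ → [d] before /d͡z/ (bilabial → alveolar, matching alveolar) — only place changes, and always toward the following segment.
The trigger is the following segment, so the direction is regressive (anticipatory).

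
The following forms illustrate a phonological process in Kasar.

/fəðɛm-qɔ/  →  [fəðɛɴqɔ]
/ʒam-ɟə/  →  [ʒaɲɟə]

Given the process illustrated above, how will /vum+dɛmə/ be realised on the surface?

[vundɛmə]

The data show regressive place assimilation: /m/ → [ɴ] before /q/; /m/ → [ɲ] before /ɟ/. In each pair only place changes, matching the following consonant, while manner and voice stay constant.
/m/ is a voiced bilabial nasal. The following trigger /d/ is alveolar, so /m/ must become alveolar as well.
A voiced alveolar nasal is [n], so the surface segment is [n].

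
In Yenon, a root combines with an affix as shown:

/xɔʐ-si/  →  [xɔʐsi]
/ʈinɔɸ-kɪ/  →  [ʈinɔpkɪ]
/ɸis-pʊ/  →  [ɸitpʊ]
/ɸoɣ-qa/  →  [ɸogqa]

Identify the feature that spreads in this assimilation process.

manner

The segment that alternates is /ɸ/, which surfaces as [p] when adjacent to /k/.
/ɸ/ is a fricative while /k/ is a stop; the output [p] is a stop, matching the trigger — so the feature that spreads is manner.
The other alternating forms pattern the same way: /s/ → [t] before /p/ (fricative → stop, matching a stop); /ɣ/ → [g] before /q/ (fricative → stop, matching a stop) — only manner changes, and always toward the following segment.
Nothing changes in [xɔʐsi]: there the adjacent consonants already agree in manner (/ʐ/ and /s/ are both fricatives), so this form is consistent with the same rule.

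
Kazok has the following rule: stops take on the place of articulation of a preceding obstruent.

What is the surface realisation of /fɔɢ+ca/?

/c/ is a voiceless palatal stop. The preceding trigger /ɢ/ is uvular, so /c/ must become uvular as well.
The voiceless uvular stop is [q], so /c/ → [q].

[fɔɢqa]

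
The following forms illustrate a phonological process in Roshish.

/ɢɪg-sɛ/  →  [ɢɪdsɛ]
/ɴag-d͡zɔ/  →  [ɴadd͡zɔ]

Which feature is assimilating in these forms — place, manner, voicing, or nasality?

Comparing underlying and surface forms, /g/ → [d] is the alternation; the neighbouring /s/ is constant.
The change velar → alveolar matches the place of the following /s/, identifying this as place assimilation.
Checking the remaining alternation: /g/ → [d] before /d͡z/ (velar → alveolar, matching alveolar) — only place changes, and always toward the following segment.

place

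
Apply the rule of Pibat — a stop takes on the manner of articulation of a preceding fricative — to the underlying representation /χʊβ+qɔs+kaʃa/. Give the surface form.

/q/ is a voiceless uvular stop. The preceding trigger /β/ is a fricative, so /q/ must become a fricative as well.
The voiceless uvular fricative is [χ], so /q/ → [χ].
The same rule applies at the second boundary: /k/ → [x] next to /s/.

[χʊβχɔsxaʃa]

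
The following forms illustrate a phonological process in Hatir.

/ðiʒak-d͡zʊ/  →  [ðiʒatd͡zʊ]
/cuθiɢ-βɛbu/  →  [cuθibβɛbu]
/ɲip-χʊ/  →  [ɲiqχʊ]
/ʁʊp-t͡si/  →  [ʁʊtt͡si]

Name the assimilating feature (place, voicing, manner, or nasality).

place

Comparing underlying and surface forms, /k/ → [t] is the alternation; the neighbouring /d͡z/ is constant.
The change velar → alveolar matches the place of the following /d͡z/, identifying this as place assimilation.
Checking the remaining alternations: /ɢ/ → [b] before /β/ (uvular → bilabial, matching bilabial); /p/ → [q] before /χ/ (bilabial → uvular, matching uvular); /p/ → [t] before /t͡s/ (bilabial → alveolar, matching alveolar) — only place changes, and always toward the following segment.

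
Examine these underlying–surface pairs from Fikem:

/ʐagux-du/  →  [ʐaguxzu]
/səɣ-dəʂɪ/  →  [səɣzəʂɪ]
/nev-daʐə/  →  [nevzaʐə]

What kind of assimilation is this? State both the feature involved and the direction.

progressive manner assimilation

Comparing underlying and surface forms, /d/ → [z] is the alternation; the neighbouring /x/ is constant.
/d/ is a stop while /x/ is a fricative; the output [z] is a fricative, matching the trigger — so the feature that spreads is manner.
Place and voice are unchanged, so the assimilation is partial, not total.
Checking the remaining alternations: /d/ → [z] after /ɣ/ (stop → fricative, matching a fricative); /d/ → [z] after /v/ (stop → fricative, matching a fricative) — only manner changes, and always toward the preceding segment.
Since the segment that changes follows the conditioning segment, the assimilation is progressive.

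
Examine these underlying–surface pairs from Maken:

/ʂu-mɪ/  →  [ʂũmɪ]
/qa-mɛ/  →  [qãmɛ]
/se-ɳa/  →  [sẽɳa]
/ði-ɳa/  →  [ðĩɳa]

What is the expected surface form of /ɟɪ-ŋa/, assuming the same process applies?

[ɟɪ̃ŋa]

The data show regressive nasality assimilation (vowel nasalisation): /u/ → [ũ] before /m/; /a/ → [ã] before /m/; /e/ → [ẽ] before /ɳ/; /i/ → [ĩ] before /ɳ/ — a vowel is nasalised by an immediately following nasal consonant.
The vowel /ɪ/ is adjacent to the following nasal /ŋ/, so it acquires [+nasal] and surfaces as [ɪ̃].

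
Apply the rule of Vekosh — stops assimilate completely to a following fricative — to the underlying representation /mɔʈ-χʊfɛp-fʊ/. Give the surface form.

[mɔχχʊfɛffʊ]

/ʈ/ is the segment targeted by the rule; it sits immediately before /χ/, so it assimilates completely and surfaces as [χ].
The same rule applies at the second boundary: /p/ → [f] next to /f/.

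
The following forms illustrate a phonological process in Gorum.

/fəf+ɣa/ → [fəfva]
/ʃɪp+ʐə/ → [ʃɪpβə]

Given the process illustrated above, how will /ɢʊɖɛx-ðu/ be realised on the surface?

[ɢʊɖɛxɣu]

The data show progressive place assimilation: /ɣ/ → [v] after /f/; /ʐ/ → [β] after /p/. In each pair only place changes, matching the preceding consonant, while manner and voice stay constant.
/ð/ is a voiced dental fricative. The preceding trigger /x/ is velar, so /ð/ must become velar as well.
Changing only its place to velar gives [ɣ] — the voiced velar fricative.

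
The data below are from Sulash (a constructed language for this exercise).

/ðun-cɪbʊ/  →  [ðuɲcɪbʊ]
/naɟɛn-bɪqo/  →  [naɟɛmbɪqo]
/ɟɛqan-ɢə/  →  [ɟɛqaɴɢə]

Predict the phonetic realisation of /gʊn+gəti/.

[gʊŋgəti]

The data show regressive place assimilation: /n/ → [ɲ] before /c/; /n/ → [m] before /b/; /n/ → [ɴ] before /ɢ/. In each pair only place changes, matching the following consonant, while manner and voice stay constant.
/n/ is a voiced alveolar nasal. The following trigger /g/ is velar, so /n/ must become velar as well.
Changing only its place to velar gives [ŋ] — the voiced velar nasal.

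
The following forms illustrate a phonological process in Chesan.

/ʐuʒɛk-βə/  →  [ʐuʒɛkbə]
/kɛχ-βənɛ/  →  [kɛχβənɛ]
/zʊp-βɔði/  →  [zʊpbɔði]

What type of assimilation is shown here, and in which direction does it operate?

progressive manner assimilation

The segment that alternates is /β/, which surfaces as [b] when adjacent to /k/.
/β/ is a fricative while /k/ is a stop; the output [b] is a stop, matching the trigger — so the feature that spreads is manner.
Place and voice are unchanged, so the assimilation is partial, not total.
The same holds elsewhere in the data: /β/ → [b] after /p/ (fricative → stop, matching a stop) — only manner changes, and always toward the preceding segment.
No alternation appears in [kɛχβənɛ]: there the adjacent consonants already agree in manner (/β/ and /χ/ are both fricatives), so this form is consistent with the same rule.
Since the segment that changes follows the conditioning segment, the assimilation is progressive.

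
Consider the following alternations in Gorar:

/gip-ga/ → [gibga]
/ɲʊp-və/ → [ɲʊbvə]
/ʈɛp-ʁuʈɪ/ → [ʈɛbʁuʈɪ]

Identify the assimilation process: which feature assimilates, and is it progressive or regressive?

regressive voicing assimilation

Comparing underlying and surface forms, /p/ → [b] is the alternation; the neighbouring /g/ is constant.
/p/ is voiceless while /g/ is voiced; the output [b] is voiced, matching the trigger — so the feature that spreads is voicing.
Place and manner are unchanged, so the assimilation is partial, not total.
Checking the remaining alternations: /p/ → [b] before /v/ (voiceless → voiced, matching voiced); /p/ → [b] before /ʁ/ (voiceless → voiced, matching voiced) — only voicing changes, and always toward the following segment.
The trigger is the following segment, so the direction is regressive (anticipatory).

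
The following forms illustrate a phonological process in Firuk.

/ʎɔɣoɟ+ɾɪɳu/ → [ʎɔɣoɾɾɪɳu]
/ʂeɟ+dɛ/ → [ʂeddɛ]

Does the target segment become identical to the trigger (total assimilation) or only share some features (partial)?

The segment that alternates is /ɟ/, which surfaces as [ɾ] when adjacent to /ɾ/.
The output [ɾ] is identical to the trigger /ɾ/ — every feature (place, manner, voicing) has been copied — so this is total assimilation.
The remaining alternation confirms this: /ɟ/ → [d] before /d/ — in each case the output is a copy of the following consonant.

total assimilation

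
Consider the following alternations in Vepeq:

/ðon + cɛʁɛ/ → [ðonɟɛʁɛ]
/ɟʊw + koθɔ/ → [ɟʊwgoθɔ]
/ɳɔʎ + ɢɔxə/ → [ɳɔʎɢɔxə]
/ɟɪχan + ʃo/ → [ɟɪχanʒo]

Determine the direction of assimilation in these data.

The segment that alternates is /c/, which surfaces as [ɟ] when adjacent to /n/.
The change voiceless → voiced matches the voicing of the preceding /n/, identifying this as voicing assimilation.
The same holds elsewhere in the data: /k/ → [g] after /w/ (voiceless → voiced, matching voiced); /ʃ/ → [ʒ] after /n/ (voiceless → voiced, matching voiced) — only voicing changes, and always toward the preceding segment.
Nothing changes in [ɳɔʎɢɔxə]: there the adjacent consonants already agree in voicing (/ɢ/ and /ʎ/ are both voiced), so this form is consistent with the same rule.
The trigger is the preceding segment, so the direction is progressive (perseverative).

progressive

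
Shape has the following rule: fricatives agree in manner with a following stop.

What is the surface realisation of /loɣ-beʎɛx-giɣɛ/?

[logbeʎɛkgiɣɛ]

The rule targets /ɣ/ (voiced velar fricative), which sits before the trigger /b/ (stop).
Changing only its manner to stop gives [g] — the voiced velar stop.
At the second juncture, /x/ likewise becomes [k] adjacent to /g/.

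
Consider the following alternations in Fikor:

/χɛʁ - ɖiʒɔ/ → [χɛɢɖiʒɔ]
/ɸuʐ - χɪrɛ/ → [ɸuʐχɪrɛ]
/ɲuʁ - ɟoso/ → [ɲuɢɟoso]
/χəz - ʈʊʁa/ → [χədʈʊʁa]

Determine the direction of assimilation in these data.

regressive

Comparing underlying and surface forms, /ʁ/ → [ɢ] is the alternation; the neighbouring /ɖ/ is constant.
/ʁ/ is a fricative while /ɖ/ is a stop; the output [ɢ] is a stop, matching the trigger — so the feature that spreads is manner.
The same holds elsewhere in the data: /ʁ/ → [ɢ] before /ɟ/ (fricative → stop, matching a stop); /z/ → [d] before /ʈ/ (fricative → stop, matching a stop) — only manner changes, and always toward the following segment.
No alternation appears in [ɸuʐχɪrɛ]: there the adjacent consonants already agree in manner (/ʐ/ and /χ/ are both fricatives), so this form is consistent with the same rule.
Since the segment that changes precedes the conditioning segment, the assimilation is regressive.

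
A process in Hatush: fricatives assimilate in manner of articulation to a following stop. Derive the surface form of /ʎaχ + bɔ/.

The rule targets /χ/ (voiceless uvular fricative), which sits before the trigger /b/ (stop).
The voiceless uvular stop is [q], so /χ/ → [q].

[ʎaqbɔ]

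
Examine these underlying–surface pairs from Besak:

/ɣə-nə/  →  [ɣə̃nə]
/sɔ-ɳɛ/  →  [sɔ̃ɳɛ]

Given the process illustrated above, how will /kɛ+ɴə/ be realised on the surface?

[kɛ̃ɴə]

The data show regressive nasality assimilation (vowel nasalisation): /ə/ → [ə̃] before /n/; /ɔ/ → [ɔ̃] before /ɳ/ — a vowel is nasalised by an immediately following nasal consonant.
/ɛ/ sits next to the nasal /ɴ/ and is therefore nasalised to [ɛ̃].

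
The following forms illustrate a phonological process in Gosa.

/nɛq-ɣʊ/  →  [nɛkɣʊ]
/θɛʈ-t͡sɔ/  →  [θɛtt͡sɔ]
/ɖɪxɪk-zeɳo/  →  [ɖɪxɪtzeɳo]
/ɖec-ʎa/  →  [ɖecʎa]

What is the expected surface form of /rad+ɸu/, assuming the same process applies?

The data show regressive place assimilation: /q/ → [k] before /ɣ/; /ʈ/ → [t] before /t͡s/; /k/ → [t] before /z/. In each pair only place changes, matching the following consonant, while manner and voice stay constant.
No alternation appears in [ɖecʎa]: there the adjacent consonants already agree in place (/c/ and /ʎ/ are both palatal), so this form is consistent with the same rule.
/d/ is a voiced alveolar stop. The following trigger /ɸ/ is bilabial, so /d/ must become bilabial as well.
Changing only its place to bilabial gives [b] — the voiced bilabial stop.

[rabɸu]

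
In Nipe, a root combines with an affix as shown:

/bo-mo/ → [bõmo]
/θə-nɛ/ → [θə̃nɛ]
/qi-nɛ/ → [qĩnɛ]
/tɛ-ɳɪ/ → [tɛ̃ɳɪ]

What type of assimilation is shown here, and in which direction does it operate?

regressive nasality assimilation (vowel nasalisation)

The vowel /o/ surfaces as nasalised [õ] next to the following nasal /m/ — it has acquired the [+nasal] feature of its neighbour.
Likewise in the remaining data: /ə/ → [ə̃] before /n/; /i/ → [ĩ] before /n/; /ɛ/ → [ɛ̃] before /ɳ/ — each time a vowel is nasalised next to a following nasal.
Because the conditioning nasal is to the right of the vowel that changes, the process is regressive (anticipatory).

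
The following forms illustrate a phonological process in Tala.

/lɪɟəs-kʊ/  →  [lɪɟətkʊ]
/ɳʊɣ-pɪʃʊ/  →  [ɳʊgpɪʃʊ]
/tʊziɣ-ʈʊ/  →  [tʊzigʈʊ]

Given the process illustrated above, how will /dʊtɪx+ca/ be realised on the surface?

[dʊtɪkca]

The data show regressive manner assimilation: /s/ → [t] before /k/; /ɣ/ → [g] before /p/; /ɣ/ → [g] before /ʈ/. In each pair only manner changes, matching the following consonant, while place and voice stay constant.
The rule targets /x/ (voiceless velar fricative), which sits before the trigger /c/ (stop).
A voiceless velar stop is [k], so the surface segment is [k].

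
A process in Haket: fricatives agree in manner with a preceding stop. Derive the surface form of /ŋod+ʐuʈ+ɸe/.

[ŋodɖuʈpe]

/ʐ/ is a voiced retroflex fricative. The preceding trigger /d/ is a stop, so /ʐ/ must become a stop as well.
The voiced retroflex stop is [ɖ], so /ʐ/ → [ɖ].
At the second juncture, /ɸ/ likewise becomes [p] adjacent to /ʈ/.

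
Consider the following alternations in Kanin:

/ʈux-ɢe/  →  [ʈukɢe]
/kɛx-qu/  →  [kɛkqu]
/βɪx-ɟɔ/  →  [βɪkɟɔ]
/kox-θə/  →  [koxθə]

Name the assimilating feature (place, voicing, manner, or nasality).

manner

Underlying /x/ is realised as [k] next to /ɢ/; /ɢ/ itself does not change.
The change fricative → stop matches the manner of the following /ɢ/, identifying this as manner assimilation.
The other alternating forms pattern the same way: /x/ → [k] before /q/ (fricative → stop, matching a stop); /x/ → [k] before /ɟ/ (fricative → stop, matching a stop) — only manner changes, and always toward the following segment.
No alternation appears in [koxθə]: there the adjacent consonants already agree in manner (/x/ and /θ/ are both fricatives), so this form is consistent with the same rule.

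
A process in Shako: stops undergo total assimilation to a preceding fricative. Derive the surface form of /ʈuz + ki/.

[ʈuzzi]

/k/ is the segment targeted by the rule; it sits immediately after /z/, so it assimilates completely and surfaces as [z].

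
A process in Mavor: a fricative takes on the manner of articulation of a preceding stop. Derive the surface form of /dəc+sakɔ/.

[dəctakɔ]

/s/ is a voiceless alveolar fricative. The preceding trigger /c/ is a stop, so /s/ must become a stop as well.
A voiceless alveolar stop is [t], so the surface segment is [t].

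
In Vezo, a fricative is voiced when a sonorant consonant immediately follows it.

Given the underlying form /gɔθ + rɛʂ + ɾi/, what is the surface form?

The rule targets /θ/ (voiceless dental fricative), which sits before the trigger /r/ (voiced).
Changing only its voicing to voiced gives [ð] — the voiced dental fricative.
The same rule applies at the second boundary: /ʂ/ → [ʐ] next to /ɾ/.

[gɔðrɛʐɾi]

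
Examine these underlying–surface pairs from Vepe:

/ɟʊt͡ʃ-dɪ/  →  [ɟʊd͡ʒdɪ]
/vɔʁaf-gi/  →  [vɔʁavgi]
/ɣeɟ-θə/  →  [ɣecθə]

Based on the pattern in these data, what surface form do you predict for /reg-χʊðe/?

The data show regressive voicing assimilation: /t͡ʃ/ → [d͡ʒ] before /d/; /f/ → [v] before /g/; /ɟ/ → [c] before /θ/. In each pair only voicing changes, matching the following consonant, while place and manner stay constant.
/g/ is a voiced velar stop. The following trigger /χ/ is voiceless, so /g/ must become voiceless as well.
A voiceless velar stop is [k], so the surface segment is [k].

[rekχʊðe]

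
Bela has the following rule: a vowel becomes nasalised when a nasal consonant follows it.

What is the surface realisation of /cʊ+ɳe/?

[cʊ̃ɳe]

/ʊ/ sits next to the nasal /ɳ/ and is therefore nasalised to [ʊ̃].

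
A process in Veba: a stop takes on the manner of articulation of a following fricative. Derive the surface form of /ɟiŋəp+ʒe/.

/p/ is a voiceless bilabial stop. The following trigger /ʒ/ is a fricative, so /p/ must become a fricative as well.
The voiceless bilabial fricative is [ɸ], so /p/ → [ɸ].

[ɟiŋəɸʒe]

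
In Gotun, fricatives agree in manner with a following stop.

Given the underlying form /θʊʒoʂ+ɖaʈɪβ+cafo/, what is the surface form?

/ʂ/ is a voiceless retroflex fricative. The following trigger /ɖ/ is a stop, so /ʂ/ must become a stop as well.
The voiceless retroflex stop is [ʈ], so /ʂ/ → [ʈ].
The same rule applies at the second boundary: /β/ → [b] next to /c/.

[θʊʒoʈɖaʈɪbcafo]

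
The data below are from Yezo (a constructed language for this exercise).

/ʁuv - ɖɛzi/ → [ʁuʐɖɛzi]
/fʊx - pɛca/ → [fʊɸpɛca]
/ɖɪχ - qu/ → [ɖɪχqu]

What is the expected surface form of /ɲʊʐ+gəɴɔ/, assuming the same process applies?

The data show regressive place assimilation: /v/ → [ʐ] before /ɖ/; /x/ → [ɸ] before /p/. In each pair only place changes, matching the following consonant, while manner and voice stay constant.
Nothing changes in [ɖɪχqu]: there the adjacent consonants already agree in place (/χ/ and /q/ are both uvular), so this form is consistent with the same rule.
/ʐ/ is a voiced retroflex fricative. The following trigger /g/ is velar, so /ʐ/ must become velar as well.
A voiced velar fricative is [ɣ], so the surface segment is [ɣ].

[ɲʊɣgəɴɔ]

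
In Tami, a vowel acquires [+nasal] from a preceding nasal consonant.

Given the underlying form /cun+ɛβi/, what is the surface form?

The vowel /ɛ/ is adjacent to the preceding nasal /n/, so it acquires [+nasal] and surfaces as [ɛ̃].

[cunɛ̃βi]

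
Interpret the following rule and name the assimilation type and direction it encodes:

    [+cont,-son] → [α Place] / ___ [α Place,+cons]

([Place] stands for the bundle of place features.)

regressive place assimilation

The shared variable α links the value of the place features (abbreviated [Place]) on the target to the same value on the neighbouring segment, so place is the feature that assimilates.
Since the environment is written after the underscore, the trigger follows the target; the direction is regressive.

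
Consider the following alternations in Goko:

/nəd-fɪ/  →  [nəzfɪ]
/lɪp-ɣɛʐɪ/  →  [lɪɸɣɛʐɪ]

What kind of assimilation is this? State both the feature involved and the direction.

Underlying /d/ is realised as [z] next to /f/; /f/ itself does not change.
The change stop → fricative matches the manner of the following /f/, identifying this as manner assimilation.
Place and voice are unchanged, so the assimilation is partial, not total.
Checking the remaining alternation: /p/ → [ɸ] before /ɣ/ (stop → fricative, matching a fricative) — only manner changes, and always toward the following segment.
Since the segment that changes precedes the conditioning segment, the assimilation is regressive.

regressive manner assimilation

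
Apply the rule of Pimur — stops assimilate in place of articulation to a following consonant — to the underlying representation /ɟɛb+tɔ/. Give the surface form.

/b/ is a voiced bilabial stop. The following trigger /t/ is alveolar, so /b/ must become alveolar as well.
The voiced alveolar stop is [d], so /b/ → [d].

[ɟɛdtɔ]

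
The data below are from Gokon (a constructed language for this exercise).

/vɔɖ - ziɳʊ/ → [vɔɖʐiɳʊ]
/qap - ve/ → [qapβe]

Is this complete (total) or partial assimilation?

Underlying /z/ is realised as [ʐ] next to /ɖ/; /ɖ/ itself does not change.
/z/ is alveolar while /ɖ/ is retroflex; the output [ʐ] is retroflex, matching the trigger — so the feature that spreads is place.
Manner and voice are unchanged, so the assimilation is partial, not total.
The same holds elsewhere in the data: /v/ → [β] after /p/ (labiodental → bilabial, matching bilabial) — only place changes, and always toward the preceding segment.

partial assimilation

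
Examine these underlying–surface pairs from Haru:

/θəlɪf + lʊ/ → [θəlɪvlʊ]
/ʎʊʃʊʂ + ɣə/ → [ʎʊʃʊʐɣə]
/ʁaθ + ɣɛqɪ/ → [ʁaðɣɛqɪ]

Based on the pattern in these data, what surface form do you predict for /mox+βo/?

The data show regressive voicing assimilation: /f/ → [v] before /l/; /ʂ/ → [ʐ] before /ɣ/; /θ/ → [ð] before /ɣ/. In each pair only voicing changes, matching the following consonant, while place and manner stay constant.
/x/ is a voiceless velar fricative. The following trigger /β/ is voiced, so /x/ must become voiced as well.
The voiced velar fricative is [ɣ], so /x/ → [ɣ].

[moɣβo]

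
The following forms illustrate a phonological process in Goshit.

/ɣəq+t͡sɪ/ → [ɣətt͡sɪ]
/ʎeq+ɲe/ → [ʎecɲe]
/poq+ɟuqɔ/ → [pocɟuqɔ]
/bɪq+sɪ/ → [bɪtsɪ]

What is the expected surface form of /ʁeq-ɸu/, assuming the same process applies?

The data show regressive place assimilation: /q/ → [t] before /t͡s/; /q/ → [c] before /ɲ/; /q/ → [c] before /ɟ/; /q/ → [t] before /s/. In each pair only place changes, matching the following consonant, while manner and voice stay constant.
/q/ is a voiceless uvular stop. The following trigger /ɸ/ is bilabial, so /q/ must become bilabial as well.
A voiceless bilabial stop is [p], so the surface segment is [p].

[ʁepɸu]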